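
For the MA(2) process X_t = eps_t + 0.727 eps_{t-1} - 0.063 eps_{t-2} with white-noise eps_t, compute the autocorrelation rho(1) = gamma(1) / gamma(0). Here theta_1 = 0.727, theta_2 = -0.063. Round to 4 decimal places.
\rho(1) = 0.4445

For an MA(q) process with theta_0 = 1, the autocovariance is
  gamma(k) = sigma^2 * sum_{i=0..q-k} theta_i * theta_{i+k},
and rho(k) = gamma(k) / gamma(0). Sigma^2 cancels.
  numerator   = (1)*(0.727) + (0.727)*(-0.063) = 0.681199.
  denominator = (1)^2 + (0.727)^2 + (-0.063)^2 = 1.532498.
  rho(1) = 0.681199 / 1.532498 = 0.4445.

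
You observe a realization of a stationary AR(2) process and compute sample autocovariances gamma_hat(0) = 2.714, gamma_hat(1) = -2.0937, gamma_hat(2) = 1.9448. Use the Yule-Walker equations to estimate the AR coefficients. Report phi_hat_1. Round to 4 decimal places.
\hat\phi_{1} = -0.5400

The Yule-Walker equations for an AR(p) process read, in matrix form,
  Gamma_p phi = r_p,   with   (Gamma_p)_{ij} = gamma(|i - j|),
                       (r_p)_i = gamma(i),   i,j = 1..p.
Substitute the sample gammas (Toeplitz matrix and right-hand side of size 2):
  Gamma_p = [[2.714, -2.0937], [-2.0937, 2.714]]
  r_p     = [-2.0937, 1.9448]
Written out:
  2.714 phi_1 - 2.0937 phi_2 = -2.0937
  -2.0937 phi_1 + 2.714 phi_2 = 1.9448
Solve by Cramer's rule:
  det = gamma(0)^2 - gamma(1)^2 = (2.714)^2 - (-2.0937)^2 = 7.365796 - 4.38357969 = 2.98221631
  phi_hat_1 = [gamma(1) gamma(0) - gamma(1) gamma(2)] / det = [(-2.0937)(2.714) - (-2.0937)(1.9448)] / 2.98221631 = -1.61047404 / 2.98221631 = -0.54
  phi_hat_2 = [gamma(0) gamma(2) - gamma(1)^2] / det = [(2.714)(1.9448) - (-2.0937)^2] / 2.98221631 = 0.89460751 / 2.98221631 = 0.3
So phi_hat = [-0.5400, 0.3000].
Therefore phi_hat_1 = -0.5400.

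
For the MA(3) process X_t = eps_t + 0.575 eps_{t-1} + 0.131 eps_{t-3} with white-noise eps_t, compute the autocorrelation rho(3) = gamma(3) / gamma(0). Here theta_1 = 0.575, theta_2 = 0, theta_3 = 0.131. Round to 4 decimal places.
\rho(3) = 0.0972

For an MA(q) process with theta_0 = 1, the autocovariance is
  gamma(k) = sigma^2 * sum_{i=0..q-k} theta_i * theta_{i+k},
and rho(k) = gamma(k) / gamma(0). Sigma^2 cancels.
  numerator   = (1)*(0.131) = 0.131.
  denominator = (1)^2 + (0.575)^2 + (0)^2 + (0.131)^2 = 1.347786.
  rho(3) = 0.131 / 1.347786 = 0.0972.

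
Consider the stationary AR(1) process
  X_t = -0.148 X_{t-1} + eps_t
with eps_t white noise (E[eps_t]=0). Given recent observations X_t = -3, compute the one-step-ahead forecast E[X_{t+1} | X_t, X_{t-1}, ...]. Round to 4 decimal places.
E[X_{t+1} \mid \mathcal F_t] = 0.4440

For an AR(p) model X_t = c + sum_i phi_i X_{t-i} + eps_t, the
one-step-ahead conditional mean is
  E[X_{t+1} | X_t, ...] = c + sum_i phi_i X_{t+1-i}.
Substitute known values:
  E[X_{t+1} | ...] = (-0.148) * (-3)
                   = 0.4440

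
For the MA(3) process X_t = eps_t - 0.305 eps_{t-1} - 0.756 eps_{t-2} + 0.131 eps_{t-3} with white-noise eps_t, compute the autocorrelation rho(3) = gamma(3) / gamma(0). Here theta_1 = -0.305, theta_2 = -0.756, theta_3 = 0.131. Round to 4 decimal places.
\rho(3) = 0.0779

For an MA(q) process with theta_0 = 1, the autocovariance is
  gamma(k) = sigma^2 * sum_{i=0..q-k} theta_i * theta_{i+k},
and rho(k) = gamma(k) / gamma(0). Sigma^2 cancels.
  numerator   = (1)*(0.131) = 0.131.
  denominator = (1)^2 + (-0.305)^2 + (-0.756)^2 + (0.131)^2 = 1.681722.
  rho(3) = 0.131 / 1.681722 = 0.0779.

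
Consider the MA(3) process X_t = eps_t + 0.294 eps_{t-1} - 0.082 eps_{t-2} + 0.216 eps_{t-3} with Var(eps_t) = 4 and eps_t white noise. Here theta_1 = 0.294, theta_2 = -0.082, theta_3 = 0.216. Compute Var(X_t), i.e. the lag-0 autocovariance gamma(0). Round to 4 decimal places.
\gamma(0) = 4.5593

For an MA(q) process X_t = eps_t + sum_i theta_i eps_{t-i} with
Var(eps_t) = sigma^2, the variance is
  gamma(0) = sigma^2 * (1 + sum_i theta_i^2).
  sum_i theta_i^2 = (0.294)^2 + (-0.082)^2 + (0.216)^2 = 0.086436 + 0.006724 + 0.046656 = 0.139816.
  gamma(0) = 4 * (1 + 0.139816) = 4 * 1.139816 = 4.559264, which rounds to 4.5593.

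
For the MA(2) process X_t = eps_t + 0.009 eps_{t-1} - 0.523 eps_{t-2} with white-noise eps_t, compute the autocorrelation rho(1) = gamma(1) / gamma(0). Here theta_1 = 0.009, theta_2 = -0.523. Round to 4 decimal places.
\rho(1) = 0.0034

For an MA(q) process with theta_0 = 1, the autocovariance is
  gamma(k) = sigma^2 * sum_{i=0..q-k} theta_i * theta_{i+k},
and rho(k) = gamma(k) / gamma(0). Sigma^2 cancels.
  numerator   = (1)*(0.009) + (0.009)*(-0.523) = 0.004293.
  denominator = (1)^2 + (0.009)^2 + (-0.523)^2 = 1.27361.
  rho(1) = 0.004293 / 1.27361 = 0.0034.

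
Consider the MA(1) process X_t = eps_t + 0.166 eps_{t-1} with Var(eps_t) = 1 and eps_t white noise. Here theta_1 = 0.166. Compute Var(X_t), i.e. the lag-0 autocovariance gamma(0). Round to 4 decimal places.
\gamma(0) = 1.0276

For an MA(q) process X_t = eps_t + sum_i theta_i eps_{t-i} with
Var(eps_t) = sigma^2, the variance is
  gamma(0) = sigma^2 * (1 + sum_i theta_i^2).
  sum_i theta_i^2 = (0.166)^2 = 0.027556.
  gamma(0) = 1 * (1 + 0.027556) = 1 * 1.027556 = 1.027556, which rounds to 1.0276.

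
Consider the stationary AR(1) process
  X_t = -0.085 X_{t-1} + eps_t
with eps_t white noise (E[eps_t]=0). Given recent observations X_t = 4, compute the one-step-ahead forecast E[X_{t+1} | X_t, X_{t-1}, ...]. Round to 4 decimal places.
E[X_{t+1} \mid \mathcal F_t] = -0.3400

For an AR(p) model X_t = c + sum_i phi_i X_{t-i} + eps_t, the
one-step-ahead conditional mean is
  E[X_{t+1} | X_t, ...] = c + sum_i phi_i X_{t+1-i}.
Substitute known values:
  E[X_{t+1} | ...] = (-0.085) * (4)
                   = -0.3400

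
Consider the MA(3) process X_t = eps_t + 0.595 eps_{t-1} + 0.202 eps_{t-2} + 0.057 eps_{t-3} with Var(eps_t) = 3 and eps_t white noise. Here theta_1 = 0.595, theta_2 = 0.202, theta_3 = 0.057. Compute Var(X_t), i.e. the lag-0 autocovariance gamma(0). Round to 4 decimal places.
\gamma(0) = 4.1942

For an MA(q) process X_t = eps_t + sum_i theta_i eps_{t-i} with
Var(eps_t) = sigma^2, the variance is
  gamma(0) = sigma^2 * (1 + sum_i theta_i^2).
  sum_i theta_i^2 = (0.595)^2 + (0.202)^2 + (0.057)^2 = 0.354025 + 0.040804 + 0.003249 = 0.398078.
  gamma(0) = 3 * (1 + 0.398078) = 3 * 1.398078 = 4.194234, which rounds to 4.1942.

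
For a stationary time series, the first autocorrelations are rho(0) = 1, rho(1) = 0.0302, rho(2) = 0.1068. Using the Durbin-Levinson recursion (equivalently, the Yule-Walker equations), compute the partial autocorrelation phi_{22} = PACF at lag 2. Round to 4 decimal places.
\phi_{22} = 0.1060

The PACF at lag k is phi_{kk}, the last component of the solution
to the Yule-Walker system G_k phi = r_k where
  (G_k)_{ij} = rho(|i - j|), (r_k)_i = rho(i), i,j = 1..k.
Equivalently, Durbin-Levinson gives phi_{kk} iteratively:
  phi_{11} = rho(1)
  phi_{kk} = [rho(k) - sum_{j=1..k-1} phi_{k-1,j} rho(k-j)]
            / [1 - sum_{j=1..k-1} phi_{k-1,j} rho(j)],
  phi_{k,j} = phi_{k-1,j} - phi_{kk} phi_{k-1,k-j},  j = 1..k-1.
Step k = 1:
  phi_11 = rho(1) = 0.0302.
Step k = 2:
  phi_22 = [rho(2) - phi_11 rho(1)] / [1 - phi_11 rho(1)] = [0.1068 - (0.0302)(0.0302)] / [1 - (0.0302)(0.0302)]
         = 0.10588796 / 0.99908796 = 0.106.
Therefore phi_{22} = 0.1060.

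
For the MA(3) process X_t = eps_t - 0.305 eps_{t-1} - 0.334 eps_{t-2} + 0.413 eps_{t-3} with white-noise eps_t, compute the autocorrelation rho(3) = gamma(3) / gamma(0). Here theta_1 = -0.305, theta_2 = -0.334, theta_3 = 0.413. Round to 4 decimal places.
\rho(3) = 0.3003

For an MA(q) process with theta_0 = 1, the autocovariance is
  gamma(k) = sigma^2 * sum_{i=0..q-k} theta_i * theta_{i+k},
and rho(k) = gamma(k) / gamma(0). Sigma^2 cancels.
  numerator   = (1)*(0.413) = 0.413.
  denominator = (1)^2 + (-0.305)^2 + (-0.334)^2 + (0.413)^2 = 1.37515.
  rho(3) = 0.413 / 1.37515 = 0.3003.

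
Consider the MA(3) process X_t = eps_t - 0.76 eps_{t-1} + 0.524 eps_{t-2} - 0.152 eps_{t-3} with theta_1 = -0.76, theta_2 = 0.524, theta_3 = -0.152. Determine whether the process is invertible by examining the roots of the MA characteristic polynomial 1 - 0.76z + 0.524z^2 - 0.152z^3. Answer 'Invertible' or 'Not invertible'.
\text{Invertible}

The MA(q) characteristic polynomial is P(z) = 1 - 0.76z + 0.524z^2 - 0.152z^3.
Invertibility requires all roots to lie outside the unit circle, i.e. |z| > 1 for every root.
Degree 3: look for a simple real root z0 first, then factor out (1 - z/z0) and solve the remaining quadratic.
Testing z0 = 2.5: P(2.5) = 1 + (-0.76)(2.5) + (0.524)(2.5)^2 + (-0.152)(2.5)^3
  = 1 + (-1.9) + (3.275) + (-2.375) = 0.  So z_0 = 2.5 is a root, |z_0| = 2.5.
Divide out the factor (1 - 0.4 z) = (1 - z/z0) (since 1/z0 = 0.4):
  P(z) = (1 - 0.4 z)(1 + (-0.36) z + (0.38) z^2)
  [check: z-coef -0.36 - (0.4) = -0.76; z^2-coef 0.38 - (0.4)(-0.36) = 0.524; z^3-coef -(0.4)(0.38) = -0.152.]
Remaining roots from the quadratic factor 1 + (-0.36) z + (0.38) z^2:
  Set 1 + (-0.36) z + (0.38) z^2 = 0, i.e. a z^2 + b z + c = 0 with a = 0.38, b = -0.36, c = 1.
  Discriminant D = b^2 - 4ac = (-0.36)^2 - 4*(0.38)*1 = 0.1296 - (1.52) = -1.3904.
  D < 0, so the roots are the complex-conjugate pair z = (-b +/- i sqrt(-D)) / (2a) = 0.4737 +/- 1.5515i.
  For a conjugate pair |z|^2 = z * conj(z) = (product of roots) = c/a = 1/(0.38) = 2.631579, so |z| = sqrt(2.631579) = 1.6222 for both roots.
Moduli of all roots: 2.5000, 1.6222, 1.6222.
All moduli strictly greater than 1? Yes.
Verdict: Invertible.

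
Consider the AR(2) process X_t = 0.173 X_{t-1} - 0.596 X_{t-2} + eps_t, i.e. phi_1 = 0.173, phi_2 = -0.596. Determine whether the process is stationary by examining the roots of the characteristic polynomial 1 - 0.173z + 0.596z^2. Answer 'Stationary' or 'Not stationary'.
\text{Stationary}

The AR(p) characteristic polynomial is P(z) = 1 - 0.173z + 0.596z^2.
Stationarity requires all roots to lie outside the unit circle, i.e. |z| > 1 for every root.
Set 1 + (-0.173) z + (0.596) z^2 = 0, i.e. a z^2 + b z + c = 0 with a = 0.596, b = -0.173, c = 1.
Discriminant D = b^2 - 4ac = (-0.173)^2 - 4*(0.596)*1 = 0.029929 - (2.384) = -2.354071.
D < 0, so the roots are the complex-conjugate pair z = (-b +/- i sqrt(-D)) / (2a) = 0.1451 +/- 1.2872i.
For a conjugate pair |z|^2 = z * conj(z) = (product of roots) = c/a = 1/(0.596) = 1.677852, so |z| = sqrt(1.677852) = 1.2953 for both roots.
Moduli of all roots: 1.2953, 1.2953.
All moduli strictly greater than 1? Yes.
Verdict: Stationary.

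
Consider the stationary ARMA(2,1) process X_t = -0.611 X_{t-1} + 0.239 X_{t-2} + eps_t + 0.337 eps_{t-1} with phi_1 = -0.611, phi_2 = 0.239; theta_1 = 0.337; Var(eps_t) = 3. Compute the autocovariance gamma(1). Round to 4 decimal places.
\gamma(1) = -2.7864

Multiply the model equation by X_{t-k} and take expectations. With theta_0 = psi_0 = 1 and psi_j the MA(infinity) weights, this gives
  gamma(k) - sum_i phi_i gamma(k-i) = c_k,
  c_k = sigma^2 * sum_{j=k..q} theta_j psi_{j-k}   (c_k = 0 for k > q),
using gamma(-m) = gamma(m).
psi-weights needed (psi_j = theta_j + sum_i phi_i psi_{j-i}):
  psi_1 = theta_1 + phi_1 = 0.337 + (-0.611) = -0.274
Right-hand sides:
  c_0 = sigma^2 (1 + theta_1 psi_1) = 3 * (1 + (0.337)(-0.274)) = 3 * 0.907662 = 2.722986
  c_1 = sigma^2 theta_1 = 3 * (0.337) = 1.011
  c_2 = 0
Equations for k = 0, 1, 2 (AR order 2, c_2 = 0):
  (E0) gamma(0) = phi_1 gamma(1) + phi_2 gamma(2) + c_0
  (E1) gamma(1) = phi_1 gamma(0) + phi_2 gamma(1) + c_1
  (E2) gamma(2) = phi_1 gamma(1) + phi_2 gamma(0)
From (E1): gamma(1) = A gamma(0) + B with
  A = phi_1 / (1 - phi_2) = -0.611 / 0.761 = -0.802891,   B = c_1 / (1 - phi_2) = 1.011 / 0.761 = 1.328515.
Insert (E2) into (E0): gamma(0) (1 - phi_2^2) = phi_1 (1 + phi_2) gamma(1) + c_0.
  phi_1 (1 + phi_2) = (-0.611)(1.239) = -0.757029,   1 - phi_2^2 = 0.942879.
Replace gamma(1) by A gamma(0) + B and collect gamma(0):
  gamma(0) [0.942879 - (-0.757029)(-0.802891)] = (-0.757029)(1.328515) + 2.722986
  gamma(0) * 0.335067 = 1.717262
  gamma(0) = 1.717262 / 0.335067 = 5.125125.
  gamma(1) = A gamma(0) + B = (-0.802891)(5.125125) + (1.328515) = -2.786401.
Therefore gamma(1) = -2.7864 (to 4 decimal places).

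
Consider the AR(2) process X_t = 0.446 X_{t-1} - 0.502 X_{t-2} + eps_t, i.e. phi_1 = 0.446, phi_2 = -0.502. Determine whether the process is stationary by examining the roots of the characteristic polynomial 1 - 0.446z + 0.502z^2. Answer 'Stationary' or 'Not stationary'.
\text{Stationary}

The AR(p) characteristic polynomial is P(z) = 1 - 0.446z + 0.502z^2.
Stationarity requires all roots to lie outside the unit circle, i.e. |z| > 1 for every root.
Set 1 + (-0.446) z + (0.502) z^2 = 0, i.e. a z^2 + b z + c = 0 with a = 0.502, b = -0.446, c = 1.
Discriminant D = b^2 - 4ac = (-0.446)^2 - 4*(0.502)*1 = 0.198916 - (2.008) = -1.809084.
D < 0, so the roots are the complex-conjugate pair z = (-b +/- i sqrt(-D)) / (2a) = 0.4442 +/- 1.3397i.
For a conjugate pair |z|^2 = z * conj(z) = (product of roots) = c/a = 1/(0.502) = 1.992032, so |z| = sqrt(1.992032) = 1.4114 for both roots.
Moduli of all roots: 1.4114, 1.4114.
All moduli strictly greater than 1? Yes.
Verdict: Stationary.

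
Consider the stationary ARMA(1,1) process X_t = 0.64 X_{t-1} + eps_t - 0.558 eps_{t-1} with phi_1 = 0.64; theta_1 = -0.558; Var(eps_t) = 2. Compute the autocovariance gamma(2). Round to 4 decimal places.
\gamma(2) = 0.1143

Multiply the model equation by X_{t-k} and take expectations. With theta_0 = psi_0 = 1 and psi_j the MA(infinity) weights, this gives
  gamma(k) - sum_i phi_i gamma(k-i) = c_k,
  c_k = sigma^2 * sum_{j=k..q} theta_j psi_{j-k}   (c_k = 0 for k > q),
using gamma(-m) = gamma(m).
psi-weights needed (psi_j = theta_j + sum_i phi_i psi_{j-i}):
  psi_1 = theta_1 + phi_1 = -0.558 + (0.64) = 0.082
Right-hand sides:
  c_0 = sigma^2 (1 + theta_1 psi_1) = 2 * (1 + (-0.558)(0.082)) = 2 * 0.954244 = 1.908488
  c_1 = sigma^2 theta_1 = 2 * (-0.558) = -1.116
  c_2 = 0
Equations for k = 0 and k = 1 (AR order 1):
  gamma(0) = phi_1 gamma(1) + c_0
  gamma(1) = phi_1 gamma(0) + c_1
Substituting the second into the first: gamma(0) (1 - phi_1^2) = c_0 + phi_1 c_1, so
  gamma(0) = (c_0 + phi_1 c_1) / (1 - phi_1^2) = (1.908488 + (0.64)(-1.116)) / (1 - (0.64)^2) = 1.194248 / 0.5904 = 2.022778.
  gamma(1) = phi_1 gamma(0) + c_1 = (0.64)(2.022778) + (-1.116) = 0.178578.
For k = 2 (> q): gamma(2) = phi_1 gamma(1) = (0.64)(0.178578) = 0.11429.
Therefore gamma(2) = 0.1143 (to 4 decimal places).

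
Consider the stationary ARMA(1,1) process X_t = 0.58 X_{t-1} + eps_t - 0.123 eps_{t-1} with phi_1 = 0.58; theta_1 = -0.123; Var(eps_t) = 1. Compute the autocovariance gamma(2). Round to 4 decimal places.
\gamma(2) = 0.3709

Multiply the model equation by X_{t-k} and take expectations. With theta_0 = psi_0 = 1 and psi_j the MA(infinity) weights, this gives
  gamma(k) - sum_i phi_i gamma(k-i) = c_k,
  c_k = sigma^2 * sum_{j=k..q} theta_j psi_{j-k}   (c_k = 0 for k > q),
using gamma(-m) = gamma(m).
psi-weights needed (psi_j = theta_j + sum_i phi_i psi_{j-i}):
  psi_1 = theta_1 + phi_1 = -0.123 + (0.58) = 0.457
Right-hand sides:
  c_0 = sigma^2 (1 + theta_1 psi_1) = 1 * (1 + (-0.123)(0.457)) = 1 * 0.943789 = 0.943789
  c_1 = sigma^2 theta_1 = 1 * (-0.123) = -0.123
  c_2 = 0
Equations for k = 0 and k = 1 (AR order 1):
  gamma(0) = phi_1 gamma(1) + c_0
  gamma(1) = phi_1 gamma(0) + c_1
Substituting the second into the first: gamma(0) (1 - phi_1^2) = c_0 + phi_1 c_1, so
  gamma(0) = (c_0 + phi_1 c_1) / (1 - phi_1^2) = (0.943789 + (0.58)(-0.123)) / (1 - (0.58)^2) = 0.872449 / 0.6636 = 1.314721.
  gamma(1) = phi_1 gamma(0) + c_1 = (0.58)(1.314721) + (-0.123) = 0.639538.
For k = 2 (> q): gamma(2) = phi_1 gamma(1) = (0.58)(0.639538) = 0.370932.
Therefore gamma(2) = 0.3709 (to 4 decimal places).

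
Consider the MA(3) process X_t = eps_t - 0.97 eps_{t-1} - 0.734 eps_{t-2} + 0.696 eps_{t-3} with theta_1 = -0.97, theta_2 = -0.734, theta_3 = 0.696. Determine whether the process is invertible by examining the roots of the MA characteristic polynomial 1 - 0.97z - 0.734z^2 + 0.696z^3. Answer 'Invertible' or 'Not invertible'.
\text{Not invertible}

The MA(q) characteristic polynomial is P(z) = 1 - 0.97z - 0.734z^2 + 0.696z^3.
Invertibility requires all roots to lie outside the unit circle, i.e. |z| > 1 for every root.
Degree 3: look for a simple real root z0 first, then factor out (1 - z/z0) and solve the remaining quadratic.
Testing z0 = 1.25: P(1.25) = 1 + (-0.97)(1.25) + (-0.734)(1.25)^2 + (0.696)(1.25)^3
  = 1 + (-1.2125) + (-1.146875) + (1.359375) = 0.  So z_0 = 1.25 is a root, |z_0| = 1.25.
Divide out the factor (1 - 0.8 z) = (1 - z/z0) (since 1/z0 = 0.8):
  P(z) = (1 - 0.8 z)(1 + (-0.17) z + (-0.87) z^2)
  [check: z-coef -0.17 - (0.8) = -0.97; z^2-coef -0.87 - (0.8)(-0.17) = -0.734; z^3-coef -(0.8)(-0.87) = 0.696.]
Remaining roots from the quadratic factor 1 + (-0.17) z + (-0.87) z^2:
  Set 1 + (-0.17) z + (-0.87) z^2 = 0, i.e. a z^2 + b z + c = 0 with a = -0.87, b = -0.17, c = 1.
  Discriminant D = b^2 - 4ac = (-0.17)^2 - 4*(-0.87)*1 = 0.0289 - (-3.48) = 3.5089.
  D >= 0, so the roots are real: z = (-b +/- sqrt(D)) / (2a) = (0.17 +/- 1.873206) / (-1.74).
    z_1 = (0.17 + 1.873206) / (-1.74) = -1.1743,   |z_1| = 1.1743.
    z_2 = (0.17 - 1.873206) / (-1.74) = 0.9789,   |z_2| = 0.9789.
Moduli of all roots: 1.2500, 1.1743, 0.9789.
All moduli strictly greater than 1? No.
Verdict: Not invertible.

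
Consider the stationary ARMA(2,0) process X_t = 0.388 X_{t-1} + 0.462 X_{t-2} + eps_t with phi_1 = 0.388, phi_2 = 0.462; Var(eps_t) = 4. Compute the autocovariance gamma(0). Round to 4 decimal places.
\gamma(0) = 10.5972

Multiply the model equation by X_{t-k} and take expectations. With theta_0 = psi_0 = 1 and psi_j the MA(infinity) weights, this gives
  gamma(k) - sum_i phi_i gamma(k-i) = c_k,
  c_k = sigma^2 * sum_{j=k..q} theta_j psi_{j-k}   (c_k = 0 for k > q),
using gamma(-m) = gamma(m).
Pure AR (q = 0): c_0 = sigma^2 = 4, c_k = 0 for k >= 1.
Equations for k = 0, 1, 2 (AR order 2, c_2 = 0):
  (E0) gamma(0) = phi_1 gamma(1) + phi_2 gamma(2) + c_0
  (E1) gamma(1) = phi_1 gamma(0) + phi_2 gamma(1) + c_1
  (E2) gamma(2) = phi_1 gamma(1) + phi_2 gamma(0)
From (E1): gamma(1) = A gamma(0) + B with
  A = phi_1 / (1 - phi_2) = 0.388 / 0.538 = 0.72119,   B = c_1 / (1 - phi_2) = 0 / 0.538 = 0.
Insert (E2) into (E0): gamma(0) (1 - phi_2^2) = phi_1 (1 + phi_2) gamma(1) + c_0.
  phi_1 (1 + phi_2) = (0.388)(1.462) = 0.567256,   1 - phi_2^2 = 0.786556.
Replace gamma(1) by A gamma(0) + B and collect gamma(0):
  gamma(0) [0.786556 - (0.567256)(0.72119)] = c_0 = 4
  gamma(0) * 0.377457 = 4
  gamma(0) = 4 / 0.377457 = 10.597237.
Therefore gamma(0) = 10.5972 (to 4 decimal places).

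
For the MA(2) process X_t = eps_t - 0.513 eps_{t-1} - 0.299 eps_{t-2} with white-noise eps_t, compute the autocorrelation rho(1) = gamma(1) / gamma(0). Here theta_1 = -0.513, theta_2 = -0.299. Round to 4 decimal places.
\rho(1) = -0.2659

For an MA(q) process with theta_0 = 1, the autocovariance is
  gamma(k) = sigma^2 * sum_{i=0..q-k} theta_i * theta_{i+k},
and rho(k) = gamma(k) / gamma(0). Sigma^2 cancels.
  numerator   = (1)*(-0.513) + (-0.513)*(-0.299) = -0.359613.
  denominator = (1)^2 + (-0.513)^2 + (-0.299)^2 = 1.35257.
  rho(1) = -0.359613 / 1.35257 = -0.2659.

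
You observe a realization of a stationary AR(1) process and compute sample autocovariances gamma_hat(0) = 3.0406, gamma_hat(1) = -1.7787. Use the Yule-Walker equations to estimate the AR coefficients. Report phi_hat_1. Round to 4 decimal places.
\hat\phi_{1} = -0.5850

The Yule-Walker equations for an AR(p) process read, in matrix form,
  Gamma_p phi = r_p,   with   (Gamma_p)_{ij} = gamma(|i - j|),
                       (r_p)_i = gamma(i),   i,j = 1..p.
Substitute the sample gammas (Toeplitz matrix and right-hand side of size 1):
  Gamma_p = [[3.0406]]
  r_p     = [-1.7787]
With p = 1 this is the single equation gamma(0) phi_1 = gamma(1):
  phi_hat_1 = gamma(1) / gamma(0) = -1.7787 / 3.0406 = -0.5850.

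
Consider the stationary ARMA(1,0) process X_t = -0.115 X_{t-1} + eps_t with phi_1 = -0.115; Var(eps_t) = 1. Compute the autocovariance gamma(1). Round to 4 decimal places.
\gamma(1) = -0.1165

Multiply the model equation by X_{t-k} and take expectations. With theta_0 = psi_0 = 1 and psi_j the MA(infinity) weights, this gives
  gamma(k) - sum_i phi_i gamma(k-i) = c_k,
  c_k = sigma^2 * sum_{j=k..q} theta_j psi_{j-k}   (c_k = 0 for k > q),
using gamma(-m) = gamma(m).
Pure AR (q = 0): c_0 = sigma^2 = 1, c_k = 0 for k >= 1.
Equations for k = 0 and k = 1 (AR order 1):
  gamma(0) = phi_1 gamma(1) + c_0
  gamma(1) = phi_1 gamma(0) + c_1
Substituting the second into the first: gamma(0) (1 - phi_1^2) = c_0 + phi_1 c_1, so
  gamma(0) = c_0 / (1 - phi_1^2) = 1 / (1 - (-0.115)^2) = 1 / 0.986775 = 1.013402.
  gamma(1) = phi_1 gamma(0) = (-0.115)(1.013402) = -0.116541.
Therefore gamma(1) = -0.1165 (to 4 decimal places).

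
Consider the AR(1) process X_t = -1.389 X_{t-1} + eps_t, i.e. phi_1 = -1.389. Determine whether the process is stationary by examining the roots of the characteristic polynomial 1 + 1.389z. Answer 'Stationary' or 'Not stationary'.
\text{Not stationary}

The AR(p) characteristic polynomial is P(z) = 1 + 1.389z.
Stationarity requires all roots to lie outside the unit circle, i.e. |z| > 1 for every root.
This is linear in z: 1 + (1.389) z = 0  =>  z = -1/(1.389) = -0.719942,  |z| = 0.719942.
Moduli of all roots: 0.7199.
All moduli strictly greater than 1? No.
Verdict: Not stationary.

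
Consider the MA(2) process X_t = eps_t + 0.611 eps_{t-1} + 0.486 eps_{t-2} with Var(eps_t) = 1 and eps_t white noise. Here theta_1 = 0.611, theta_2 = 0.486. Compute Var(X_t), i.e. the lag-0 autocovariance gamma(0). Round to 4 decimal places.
\gamma(0) = 1.6095

For an MA(q) process X_t = eps_t + sum_i theta_i eps_{t-i} with
Var(eps_t) = sigma^2, the variance is
  gamma(0) = sigma^2 * (1 + sum_i theta_i^2).
  sum_i theta_i^2 = (0.611)^2 + (0.486)^2 = 0.373321 + 0.236196 = 0.609517.
  gamma(0) = 1 * (1 + 0.609517) = 1 * 1.609517 = 1.609517, which rounds to 1.6095.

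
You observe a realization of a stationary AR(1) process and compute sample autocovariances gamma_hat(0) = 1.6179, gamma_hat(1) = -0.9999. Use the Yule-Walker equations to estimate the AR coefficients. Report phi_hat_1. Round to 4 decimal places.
\hat\phi_{1} = -0.6180

The Yule-Walker equations for an AR(p) process read, in matrix form,
  Gamma_p phi = r_p,   with   (Gamma_p)_{ij} = gamma(|i - j|),
                       (r_p)_i = gamma(i),   i,j = 1..p.
Substitute the sample gammas (Toeplitz matrix and right-hand side of size 1):
  Gamma_p = [[1.6179]]
  r_p     = [-0.9999]
With p = 1 this is the single equation gamma(0) phi_1 = gamma(1):
  phi_hat_1 = gamma(1) / gamma(0) = -0.9999 / 1.6179 = -0.6180.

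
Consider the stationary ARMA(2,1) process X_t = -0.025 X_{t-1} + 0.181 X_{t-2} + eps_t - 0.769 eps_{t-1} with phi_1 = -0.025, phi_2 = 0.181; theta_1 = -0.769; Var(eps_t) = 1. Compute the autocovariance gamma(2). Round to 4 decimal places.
\gamma(2) = 0.3316

Multiply the model equation by X_{t-k} and take expectations. With theta_0 = psi_0 = 1 and psi_j the MA(infinity) weights, this gives
  gamma(k) - sum_i phi_i gamma(k-i) = c_k,
  c_k = sigma^2 * sum_{j=k..q} theta_j psi_{j-k}   (c_k = 0 for k > q),
using gamma(-m) = gamma(m).
psi-weights needed (psi_j = theta_j + sum_i phi_i psi_{j-i}):
  psi_1 = theta_1 + phi_1 = -0.769 + (-0.025) = -0.794
Right-hand sides:
  c_0 = sigma^2 (1 + theta_1 psi_1) = 1 * (1 + (-0.769)(-0.794)) = 1 * 1.610586 = 1.610586
  c_1 = sigma^2 theta_1 = 1 * (-0.769) = -0.769
  c_2 = 0
Equations for k = 0, 1, 2 (AR order 2, c_2 = 0):
  (E0) gamma(0) = phi_1 gamma(1) + phi_2 gamma(2) + c_0
  (E1) gamma(1) = phi_1 gamma(0) + phi_2 gamma(1) + c_1
  (E2) gamma(2) = phi_1 gamma(1) + phi_2 gamma(0)
From (E1): gamma(1) = A gamma(0) + B with
  A = phi_1 / (1 - phi_2) = -0.025 / 0.819 = -0.030525,   B = c_1 / (1 - phi_2) = -0.769 / 0.819 = -0.93895.
Insert (E2) into (E0): gamma(0) (1 - phi_2^2) = phi_1 (1 + phi_2) gamma(1) + c_0.
  phi_1 (1 + phi_2) = (-0.025)(1.181) = -0.029525,   1 - phi_2^2 = 0.967239.
Replace gamma(1) by A gamma(0) + B and collect gamma(0):
  gamma(0) [0.967239 - (-0.029525)(-0.030525)] = (-0.029525)(-0.93895) + 1.610586
  gamma(0) * 0.966338 = 1.638308
  gamma(0) = 1.638308 / 0.966338 = 1.695379.
  gamma(1) = A gamma(0) + B = (-0.030525)(1.695379) + (-0.93895) = -0.990701.
  gamma(2) = phi_1 gamma(1) + phi_2 gamma(0) = (-0.025)(-0.990701) + (0.181)(1.695379) = 0.331631.
Therefore gamma(2) = 0.3316 (to 4 decimal places).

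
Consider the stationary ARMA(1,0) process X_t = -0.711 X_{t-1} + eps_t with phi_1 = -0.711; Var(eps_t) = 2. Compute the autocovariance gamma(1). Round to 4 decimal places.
\gamma(1) = -2.8758

Multiply the model equation by X_{t-k} and take expectations. With theta_0 = psi_0 = 1 and psi_j the MA(infinity) weights, this gives
  gamma(k) - sum_i phi_i gamma(k-i) = c_k,
  c_k = sigma^2 * sum_{j=k..q} theta_j psi_{j-k}   (c_k = 0 for k > q),
using gamma(-m) = gamma(m).
Pure AR (q = 0): c_0 = sigma^2 = 2, c_k = 0 for k >= 1.
Equations for k = 0 and k = 1 (AR order 1):
  gamma(0) = phi_1 gamma(1) + c_0
  gamma(1) = phi_1 gamma(0) + c_1
Substituting the second into the first: gamma(0) (1 - phi_1^2) = c_0 + phi_1 c_1, so
  gamma(0) = c_0 / (1 - phi_1^2) = 2 / (1 - (-0.711)^2) = 2 / 0.494479 = 4.044661.
  gamma(1) = phi_1 gamma(0) = (-0.711)(4.044661) = -2.875754.
Therefore gamma(1) = -2.8758 (to 4 decimal places).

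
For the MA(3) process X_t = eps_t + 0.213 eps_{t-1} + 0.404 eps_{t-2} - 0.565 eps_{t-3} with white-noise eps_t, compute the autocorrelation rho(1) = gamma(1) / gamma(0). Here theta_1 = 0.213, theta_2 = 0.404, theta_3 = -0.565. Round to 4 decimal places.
\rho(1) = 0.0463

For an MA(q) process with theta_0 = 1, the autocovariance is
  gamma(k) = sigma^2 * sum_{i=0..q-k} theta_i * theta_{i+k},
and rho(k) = gamma(k) / gamma(0). Sigma^2 cancels.
  numerator   = (1)*(0.213) + (0.213)*(0.404) + (0.404)*(-0.565) = 0.070792.
  denominator = (1)^2 + (0.213)^2 + (0.404)^2 + (-0.565)^2 = 1.52781.
  rho(1) = 0.070792 / 1.52781 = 0.0463.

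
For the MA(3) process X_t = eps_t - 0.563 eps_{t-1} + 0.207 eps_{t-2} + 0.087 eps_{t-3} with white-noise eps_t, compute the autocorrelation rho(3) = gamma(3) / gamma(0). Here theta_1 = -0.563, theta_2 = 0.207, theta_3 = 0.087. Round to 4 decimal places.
\rho(3) = 0.0636

For an MA(q) process with theta_0 = 1, the autocovariance is
  gamma(k) = sigma^2 * sum_{i=0..q-k} theta_i * theta_{i+k},
and rho(k) = gamma(k) / gamma(0). Sigma^2 cancels.
  numerator   = (1)*(0.087) = 0.087.
  denominator = (1)^2 + (-0.563)^2 + (0.207)^2 + (0.087)^2 = 1.367387.
  rho(3) = 0.087 / 1.367387 = 0.0636.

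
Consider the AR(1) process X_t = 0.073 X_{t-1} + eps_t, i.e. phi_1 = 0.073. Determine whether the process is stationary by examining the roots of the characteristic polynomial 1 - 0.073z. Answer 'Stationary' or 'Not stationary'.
\text{Stationary}

The AR(p) characteristic polynomial is P(z) = 1 - 0.073z.
Stationarity requires all roots to lie outside the unit circle, i.e. |z| > 1 for every root.
This is linear in z: 1 + (-0.073) z = 0  =>  z = -1/(-0.073) = 13.69863,  |z| = 13.69863.
Moduli of all roots: 13.6986.
All moduli strictly greater than 1? Yes.
Verdict: Stationary.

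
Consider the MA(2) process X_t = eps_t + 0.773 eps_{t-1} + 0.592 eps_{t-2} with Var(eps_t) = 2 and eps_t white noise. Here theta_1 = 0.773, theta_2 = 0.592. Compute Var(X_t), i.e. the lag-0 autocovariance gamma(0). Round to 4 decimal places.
\gamma(0) = 3.8960

For an MA(q) process X_t = eps_t + sum_i theta_i eps_{t-i} with
Var(eps_t) = sigma^2, the variance is
  gamma(0) = sigma^2 * (1 + sum_i theta_i^2).
  sum_i theta_i^2 = (0.773)^2 + (0.592)^2 = 0.597529 + 0.350464 = 0.947993.
  gamma(0) = 2 * (1 + 0.947993) = 2 * 1.947993 = 3.895986, which rounds to 3.8960.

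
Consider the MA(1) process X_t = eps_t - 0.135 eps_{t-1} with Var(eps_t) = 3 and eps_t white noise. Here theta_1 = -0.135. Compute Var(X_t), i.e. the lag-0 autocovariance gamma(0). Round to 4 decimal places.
\gamma(0) = 3.0547

For an MA(q) process X_t = eps_t + sum_i theta_i eps_{t-i} with
Var(eps_t) = sigma^2, the variance is
  gamma(0) = sigma^2 * (1 + sum_i theta_i^2).
  sum_i theta_i^2 = (-0.135)^2 = 0.018225.
  gamma(0) = 3 * (1 + 0.018225) = 3 * 1.018225 = 3.054675, which rounds to 3.0547.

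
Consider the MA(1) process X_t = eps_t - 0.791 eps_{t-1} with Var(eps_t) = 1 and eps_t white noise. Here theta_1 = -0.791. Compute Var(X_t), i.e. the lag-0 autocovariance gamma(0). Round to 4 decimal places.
\gamma(0) = 1.6257

For an MA(q) process X_t = eps_t + sum_i theta_i eps_{t-i} with
Var(eps_t) = sigma^2, the variance is
  gamma(0) = sigma^2 * (1 + sum_i theta_i^2).
  sum_i theta_i^2 = (-0.791)^2 = 0.625681.
  gamma(0) = 1 * (1 + 0.625681) = 1 * 1.625681 = 1.625681, which rounds to 1.6257.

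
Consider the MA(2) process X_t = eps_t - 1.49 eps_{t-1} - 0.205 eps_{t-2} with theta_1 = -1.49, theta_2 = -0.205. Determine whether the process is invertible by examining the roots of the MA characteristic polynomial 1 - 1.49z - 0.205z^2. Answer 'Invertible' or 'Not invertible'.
\text{Not invertible}

The MA(q) characteristic polynomial is P(z) = 1 - 1.49z - 0.205z^2.
Invertibility requires all roots to lie outside the unit circle, i.e. |z| > 1 for every root.
Set 1 + (-1.49) z + (-0.205) z^2 = 0, i.e. a z^2 + b z + c = 0 with a = -0.205, b = -1.49, c = 1.
Discriminant D = b^2 - 4ac = (-1.49)^2 - 4*(-0.205)*1 = 2.2201 - (-0.82) = 3.0401.
D >= 0, so the roots are real: z = (-b +/- sqrt(D)) / (2a) = (1.49 +/- 1.743588) / (-0.41).
  z_1 = (1.49 + 1.743588) / (-0.41) = -7.8868,   |z_1| = 7.8868.
  z_2 = (1.49 - 1.743588) / (-0.41) = 0.6185,   |z_2| = 0.6185.
Moduli of all roots: 7.8868, 0.6185.
All moduli strictly greater than 1? No.
Verdict: Not invertible.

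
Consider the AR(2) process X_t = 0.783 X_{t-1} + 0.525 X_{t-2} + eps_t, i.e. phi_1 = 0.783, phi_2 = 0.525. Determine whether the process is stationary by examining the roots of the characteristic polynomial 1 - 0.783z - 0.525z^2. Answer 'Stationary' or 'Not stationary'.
\text{Not stationary}

The AR(p) characteristic polynomial is P(z) = 1 - 0.783z - 0.525z^2.
Stationarity requires all roots to lie outside the unit circle, i.e. |z| > 1 for every root.
Set 1 + (-0.783) z + (-0.525) z^2 = 0, i.e. a z^2 + b z + c = 0 with a = -0.525, b = -0.783, c = 1.
Discriminant D = b^2 - 4ac = (-0.783)^2 - 4*(-0.525)*1 = 0.613089 - (-2.1) = 2.713089.
D >= 0, so the roots are real: z = (-b +/- sqrt(D)) / (2a) = (0.783 +/- 1.647146) / (-1.05).
  z_1 = (0.783 + 1.647146) / (-1.05) = -2.3144,   |z_1| = 2.3144.
  z_2 = (0.783 - 1.647146) / (-1.05) = 0.823,   |z_2| = 0.823.
Moduli of all roots: 2.3144, 0.8230.
All moduli strictly greater than 1? No.
Verdict: Not stationary.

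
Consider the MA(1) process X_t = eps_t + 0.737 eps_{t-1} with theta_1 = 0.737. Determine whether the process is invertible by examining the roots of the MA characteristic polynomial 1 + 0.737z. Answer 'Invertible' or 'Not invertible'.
\text{Invertible}

The MA(q) characteristic polynomial is P(z) = 1 + 0.737z.
Invertibility requires all roots to lie outside the unit circle, i.e. |z| > 1 for every root.
This is linear in z: 1 + (0.737) z = 0  =>  z = -1/(0.737) = -1.356852,  |z| = 1.356852.
Moduli of all roots: 1.3569.
All moduli strictly greater than 1? Yes.
Verdict: Invertible.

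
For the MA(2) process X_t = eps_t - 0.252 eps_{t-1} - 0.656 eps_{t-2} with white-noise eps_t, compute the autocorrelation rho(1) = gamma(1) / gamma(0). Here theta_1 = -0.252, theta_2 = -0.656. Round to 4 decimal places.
\rho(1) = -0.0580

For an MA(q) process with theta_0 = 1, the autocovariance is
  gamma(k) = sigma^2 * sum_{i=0..q-k} theta_i * theta_{i+k},
and rho(k) = gamma(k) / gamma(0). Sigma^2 cancels.
  numerator   = (1)*(-0.252) + (-0.252)*(-0.656) = -0.086688.
  denominator = (1)^2 + (-0.252)^2 + (-0.656)^2 = 1.49384.
  rho(1) = -0.086688 / 1.49384 = -0.0580.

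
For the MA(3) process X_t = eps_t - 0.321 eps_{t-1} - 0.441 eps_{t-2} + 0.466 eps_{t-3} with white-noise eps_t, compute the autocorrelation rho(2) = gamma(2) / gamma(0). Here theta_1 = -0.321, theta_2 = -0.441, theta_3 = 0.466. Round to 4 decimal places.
\rho(2) = -0.3899

For an MA(q) process with theta_0 = 1, the autocovariance is
  gamma(k) = sigma^2 * sum_{i=0..q-k} theta_i * theta_{i+k},
and rho(k) = gamma(k) / gamma(0). Sigma^2 cancels.
  numerator   = (1)*(-0.441) + (-0.321)*(0.466) = -0.590586.
  denominator = (1)^2 + (-0.321)^2 + (-0.441)^2 + (0.466)^2 = 1.514678.
  rho(2) = -0.590586 / 1.514678 = -0.3899.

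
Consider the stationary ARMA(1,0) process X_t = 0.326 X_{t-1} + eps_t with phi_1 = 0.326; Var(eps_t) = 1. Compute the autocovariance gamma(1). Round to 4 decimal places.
\gamma(1) = 0.3648

Multiply the model equation by X_{t-k} and take expectations. With theta_0 = psi_0 = 1 and psi_j the MA(infinity) weights, this gives
  gamma(k) - sum_i phi_i gamma(k-i) = c_k,
  c_k = sigma^2 * sum_{j=k..q} theta_j psi_{j-k}   (c_k = 0 for k > q),
using gamma(-m) = gamma(m).
Pure AR (q = 0): c_0 = sigma^2 = 1, c_k = 0 for k >= 1.
Equations for k = 0 and k = 1 (AR order 1):
  gamma(0) = phi_1 gamma(1) + c_0
  gamma(1) = phi_1 gamma(0) + c_1
Substituting the second into the first: gamma(0) (1 - phi_1^2) = c_0 + phi_1 c_1, so
  gamma(0) = c_0 / (1 - phi_1^2) = 1 / (1 - (0.326)^2) = 1 / 0.893724 = 1.118914.
  gamma(1) = phi_1 gamma(0) = (0.326)(1.118914) = 0.364766.
Therefore gamma(1) = 0.3648 (to 4 decimal places).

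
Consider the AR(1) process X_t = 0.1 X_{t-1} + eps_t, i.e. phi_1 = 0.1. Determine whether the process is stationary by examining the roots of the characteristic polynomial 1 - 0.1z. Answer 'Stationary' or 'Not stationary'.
\text{Stationary}

The AR(p) characteristic polynomial is P(z) = 1 - 0.1z.
Stationarity requires all roots to lie outside the unit circle, i.e. |z| > 1 for every root.
This is linear in z: 1 + (-0.1) z = 0  =>  z = -1/(-0.1) = 10,  |z| = 10.
Moduli of all roots: 10.0000.
All moduli strictly greater than 1? Yes.
Verdict: Stationary.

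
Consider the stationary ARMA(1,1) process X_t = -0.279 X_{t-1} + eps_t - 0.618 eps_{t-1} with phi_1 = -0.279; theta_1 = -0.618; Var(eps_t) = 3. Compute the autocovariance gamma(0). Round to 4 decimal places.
\gamma(0) = 5.6176

Multiply the model equation by X_{t-k} and take expectations. With theta_0 = psi_0 = 1 and psi_j the MA(infinity) weights, this gives
  gamma(k) - sum_i phi_i gamma(k-i) = c_k,
  c_k = sigma^2 * sum_{j=k..q} theta_j psi_{j-k}   (c_k = 0 for k > q),
using gamma(-m) = gamma(m).
psi-weights needed (psi_j = theta_j + sum_i phi_i psi_{j-i}):
  psi_1 = theta_1 + phi_1 = -0.618 + (-0.279) = -0.897
Right-hand sides:
  c_0 = sigma^2 (1 + theta_1 psi_1) = 3 * (1 + (-0.618)(-0.897)) = 3 * 1.554346 = 4.663038
  c_1 = sigma^2 theta_1 = 3 * (-0.618) = -1.854
  c_2 = 0
Equations for k = 0 and k = 1 (AR order 1):
  gamma(0) = phi_1 gamma(1) + c_0
  gamma(1) = phi_1 gamma(0) + c_1
Substituting the second into the first: gamma(0) (1 - phi_1^2) = c_0 + phi_1 c_1, so
  gamma(0) = (c_0 + phi_1 c_1) / (1 - phi_1^2) = (4.663038 + (-0.279)(-1.854)) / (1 - (-0.279)^2) = 5.180304 / 0.922159 = 5.617582.
Therefore gamma(0) = 5.6176 (to 4 decimal places).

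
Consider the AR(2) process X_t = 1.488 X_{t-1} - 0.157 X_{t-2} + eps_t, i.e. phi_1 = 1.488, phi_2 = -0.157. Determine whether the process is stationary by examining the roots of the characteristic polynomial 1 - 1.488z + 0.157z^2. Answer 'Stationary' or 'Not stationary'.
\text{Not stationary}

The AR(p) characteristic polynomial is P(z) = 1 - 1.488z + 0.157z^2.
Stationarity requires all roots to lie outside the unit circle, i.e. |z| > 1 for every root.
Set 1 + (-1.488) z + (0.157) z^2 = 0, i.e. a z^2 + b z + c = 0 with a = 0.157, b = -1.488, c = 1.
Discriminant D = b^2 - 4ac = (-1.488)^2 - 4*(0.157)*1 = 2.214144 - (0.628) = 1.586144.
D >= 0, so the roots are real: z = (-b +/- sqrt(D)) / (2a) = (1.488 +/- 1.259422) / (0.314).
  z_1 = (1.488 + 1.259422) / (0.314) = 8.7498,   |z_1| = 8.7498.
  z_2 = (1.488 - 1.259422) / (0.314) = 0.728,   |z_2| = 0.728.
Moduli of all roots: 8.7498, 0.7280.
All moduli strictly greater than 1? No.
Verdict: Not stationary.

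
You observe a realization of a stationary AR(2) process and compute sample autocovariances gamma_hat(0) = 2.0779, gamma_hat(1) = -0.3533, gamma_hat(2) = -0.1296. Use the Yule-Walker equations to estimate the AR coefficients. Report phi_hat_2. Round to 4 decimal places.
\hat\phi_{2} = -0.0940

The Yule-Walker equations for an AR(p) process read, in matrix form,
  Gamma_p phi = r_p,   with   (Gamma_p)_{ij} = gamma(|i - j|),
                       (r_p)_i = gamma(i),   i,j = 1..p.
Substitute the sample gammas (Toeplitz matrix and right-hand side of size 2):
  Gamma_p = [[2.0779, -0.3533], [-0.3533, 2.0779]]
  r_p     = [-0.3533, -0.1296]
Written out:
  2.0779 phi_1 - 0.3533 phi_2 = -0.3533
  -0.3533 phi_1 + 2.0779 phi_2 = -0.1296
Solve by Cramer's rule:
  det = gamma(0)^2 - gamma(1)^2 = (2.0779)^2 - (-0.3533)^2 = 4.31766841 - 0.12482089 = 4.19284752
  phi_hat_1 = [gamma(1) gamma(0) - gamma(1) gamma(2)] / det = [(-0.3533)(2.0779) - (-0.3533)(-0.1296)] / 4.19284752 = -0.77990975 / 4.19284752 = -0.186
  phi_hat_2 = [gamma(0) gamma(2) - gamma(1)^2] / det = [(2.0779)(-0.1296) - (-0.3533)^2] / 4.19284752 = -0.39411673 / 4.19284752 = -0.094
So phi_hat = [-0.1860, -0.0940].
Therefore phi_hat_2 = -0.0940.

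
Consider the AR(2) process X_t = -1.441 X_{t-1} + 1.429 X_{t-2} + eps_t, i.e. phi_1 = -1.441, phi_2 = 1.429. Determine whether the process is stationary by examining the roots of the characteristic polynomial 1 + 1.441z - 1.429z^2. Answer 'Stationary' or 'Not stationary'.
\text{Not stationary}

The AR(p) characteristic polynomial is P(z) = 1 + 1.441z - 1.429z^2.
Stationarity requires all roots to lie outside the unit circle, i.e. |z| > 1 for every root.
Set 1 + (1.441) z + (-1.429) z^2 = 0, i.e. a z^2 + b z + c = 0 with a = -1.429, b = 1.441, c = 1.
Discriminant D = b^2 - 4ac = (1.441)^2 - 4*(-1.429)*1 = 2.076481 - (-5.716) = 7.792481.
D >= 0, so the roots are real: z = (-b +/- sqrt(D)) / (2a) = (-1.441 +/- 2.791502) / (-2.858).
  z_1 = (-1.441 + 2.791502) / (-2.858) = -0.4725,   |z_1| = 0.4725.
  z_2 = (-1.441 - 2.791502) / (-2.858) = 1.4809,   |z_2| = 1.4809.
Moduli of all roots: 0.4725, 1.4809.
All moduli strictly greater than 1? No.
Verdict: Not stationary.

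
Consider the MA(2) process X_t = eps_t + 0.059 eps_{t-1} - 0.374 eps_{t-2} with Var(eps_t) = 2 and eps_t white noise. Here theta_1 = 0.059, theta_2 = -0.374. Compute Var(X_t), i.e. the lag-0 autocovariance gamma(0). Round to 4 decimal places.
\gamma(0) = 2.2867

For an MA(q) process X_t = eps_t + sum_i theta_i eps_{t-i} with
Var(eps_t) = sigma^2, the variance is
  gamma(0) = sigma^2 * (1 + sum_i theta_i^2).
  sum_i theta_i^2 = (0.059)^2 + (-0.374)^2 = 0.003481 + 0.139876 = 0.143357.
  gamma(0) = 2 * (1 + 0.143357) = 2 * 1.143357 = 2.286714, which rounds to 2.2867.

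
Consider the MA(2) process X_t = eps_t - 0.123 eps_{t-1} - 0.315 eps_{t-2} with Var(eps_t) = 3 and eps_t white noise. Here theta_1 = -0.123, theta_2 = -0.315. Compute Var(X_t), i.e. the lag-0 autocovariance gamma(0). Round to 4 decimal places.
\gamma(0) = 3.3431

For an MA(q) process X_t = eps_t + sum_i theta_i eps_{t-i} with
Var(eps_t) = sigma^2, the variance is
  gamma(0) = sigma^2 * (1 + sum_i theta_i^2).
  sum_i theta_i^2 = (-0.123)^2 + (-0.315)^2 = 0.015129 + 0.099225 = 0.114354.
  gamma(0) = 3 * (1 + 0.114354) = 3 * 1.114354 = 3.343062, which rounds to 3.3431.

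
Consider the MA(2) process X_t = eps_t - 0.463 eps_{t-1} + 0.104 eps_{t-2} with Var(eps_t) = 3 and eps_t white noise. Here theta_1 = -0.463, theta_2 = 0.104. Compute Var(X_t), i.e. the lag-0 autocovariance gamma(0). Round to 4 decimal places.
\gamma(0) = 3.6756

For an MA(q) process X_t = eps_t + sum_i theta_i eps_{t-i} with
Var(eps_t) = sigma^2, the variance is
  gamma(0) = sigma^2 * (1 + sum_i theta_i^2).
  sum_i theta_i^2 = (-0.463)^2 + (0.104)^2 = 0.214369 + 0.010816 = 0.225185.
  gamma(0) = 3 * (1 + 0.225185) = 3 * 1.225185 = 3.675555, which rounds to 3.6756.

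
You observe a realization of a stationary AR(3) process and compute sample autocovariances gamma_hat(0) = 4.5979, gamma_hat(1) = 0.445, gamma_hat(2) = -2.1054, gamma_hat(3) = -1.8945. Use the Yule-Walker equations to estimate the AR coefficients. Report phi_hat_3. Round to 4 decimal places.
\hat\phi_{3} = -0.3910

The Yule-Walker equations for an AR(p) process read, in matrix form,
  Gamma_p phi = r_p,   with   (Gamma_p)_{ij} = gamma(|i - j|),
                       (r_p)_i = gamma(i),   i,j = 1..p.
Substitute the sample gammas (Toeplitz matrix and right-hand side of size 3):
  Gamma_p = [[4.5979, 0.445, -2.1054], [0.445, 4.5979, 0.445], [-2.1054, 0.445, 4.5979]]
  r_p     = [0.445, -2.1054, -1.8945]
Written out (R1..R3):
  (R1) 4.5979 phi_1 + 0.445 phi_2 - 2.1054 phi_3 = 0.445
  (R2) 0.445 phi_1 + 4.5979 phi_2 + 0.445 phi_3 = -2.1054
  (R3) -2.1054 phi_1 + 0.445 phi_2 + 4.5979 phi_3 = -1.8945
Gaussian elimination:
  R2 <- R2 - (0.445/4.5979) R1 = R2 - (0.096783) R1:  4.554831 phi_2 + 0.648768 phi_3 = -2.148469
  R3 <- R3 - (-2.1054/4.5979) R1 = R3 - (-0.457905) R1:  0.648768 phi_2 + 3.633827 phi_3 = -1.690732
  R3 <- R3 - (0.648768/4.554831) R2 = R3 - (0.142435) R2:  3.54142 phi_3 = -1.384715
Back-substitution:
  phi_hat_3 = -1.384715 / 3.54142 = -0.391006
  phi_hat_2 = (-2.148469 - (0.648768)(-0.391006)) / 4.554831 = -0.415997
  phi_hat_1 = (0.445 - (0.445)(-0.415997) - (-2.1054)(-0.391006)) / 4.5979 = -0.041998
So phi_hat = [-0.0420, -0.4160, -0.3910].
Therefore phi_hat_3 = -0.3910.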